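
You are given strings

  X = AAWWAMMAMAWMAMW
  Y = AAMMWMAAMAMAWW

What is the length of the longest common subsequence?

10

Taking A at X[1]=Y[1], A at X[2]=Y[2], W at X[3]=Y[5], A at X[5]=Y[8], M at X[7]=Y[9], A at X[8]=Y[10], M at X[9]=Y[11], A at X[10]=Y[12], W at X[11]=Y[13], W at X[15]=Y[14] gives a common subsequence of length 10. Since dp[15][14] = 10, nothing longer is possible.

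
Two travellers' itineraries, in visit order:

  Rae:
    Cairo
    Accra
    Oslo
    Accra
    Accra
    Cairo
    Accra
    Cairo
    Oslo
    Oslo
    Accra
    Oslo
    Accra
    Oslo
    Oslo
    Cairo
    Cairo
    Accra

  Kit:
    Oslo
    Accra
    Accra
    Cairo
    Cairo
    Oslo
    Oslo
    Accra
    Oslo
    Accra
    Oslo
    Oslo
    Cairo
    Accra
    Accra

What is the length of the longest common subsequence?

Match Oslo [3,1], then Accra [4,2], then Accra [5,3], then Cairo [6,4], then Cairo [8,5], then Oslo [9,6], then Oslo [10,7], then Accra [11,8], then Oslo [12,9], then Accra [13,10], then Oslo [14,11], then Oslo [15,12], then Cairo [16,13], then Accra [18,15] — 14 stops in the same relative order in both. The LCS DP gives dp[18][15] = 14, so this is optimal.

14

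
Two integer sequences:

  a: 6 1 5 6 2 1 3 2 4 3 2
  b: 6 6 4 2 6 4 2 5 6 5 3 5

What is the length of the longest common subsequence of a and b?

5

Pick 6 at a[1]=b[1] → 6 at a[4]=b[2] → 2 at a[5]=b[4] → 2 at a[8]=b[7] → 3 at a[10]=b[11]; all 5 values appear in both, in order. The LCS DP gives dp[11][12] = 5, so this is optimal.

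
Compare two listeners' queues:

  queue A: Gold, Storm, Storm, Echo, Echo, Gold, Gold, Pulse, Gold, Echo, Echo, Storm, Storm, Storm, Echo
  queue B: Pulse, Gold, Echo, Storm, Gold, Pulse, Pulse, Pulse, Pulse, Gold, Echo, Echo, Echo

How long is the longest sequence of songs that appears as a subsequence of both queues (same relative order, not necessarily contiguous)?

8

Taking Gold (queue A #1, queue B #2) → Storm (queue A #3, queue B #4) → Gold (queue A #6, queue B #5) → Pulse (queue A #8, queue B #9) → Gold (queue A #9, queue B #10) → Echo (queue A #10, queue B #11) → Echo (queue A #11, queue B #12) → Echo (queue A #15, queue B #13) gives a common subsequence of length 8, and the DP table's final entry dp[15][13] is also 8, so no common subsequence is longer.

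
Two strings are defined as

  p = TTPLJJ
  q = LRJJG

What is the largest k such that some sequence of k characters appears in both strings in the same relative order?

3

Pick L (p #4, q #1) → J (p #5, q #3) → J (p #6, q #4); all 3 characters appear in both, in order, and the DP table's final entry dp[6][5] is also 3, so no common subsequence is longer.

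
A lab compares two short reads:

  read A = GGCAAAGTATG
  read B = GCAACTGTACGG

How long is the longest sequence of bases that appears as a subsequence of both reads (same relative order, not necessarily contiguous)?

Let dp[i][j] be the LCS length of the first i bases of read A and the first j bases of read B. dp[i][j] = dp[i-1][j-1]+1 when the i-th and j-th bases match, else max(dp[i-1][j], dp[i][j-1]).
    ·  G  C  A  A  C  T  G  T  A  C  G  G
 ·  0  0  0  0  0  0  0  0  0  0  0  0  0
 G  0  1  1  1  1  1  1  1  1  1  1  1  1
 G  0  1  1  1  1  1  1  2  2  2  2  2  2
 C  0  1  2  2  2  2  2  2  2  2  3  3  3
 A  0  1  2  3  3  3  3  3  3  3  3  3  3
 A  0  1  2  3  4  4  4  4  4  4  4  4  4
 A  0  1  2  3  4  4  4  4  4  5  5  5  5
 G  0  1  2  3  4  4  4  5  5  5  5  6  6
 T  0  1  2  3  4  4  5  5  6  6  6  6  6
 A  0  1  2  3  4  4  5  5  6  7  7  7  7
 T  0  1  2  3  4  4  5  5  6  7  7  7  7
 G  0  1  2  3  4  4  5  6  6  7  7  8  8
dp[11][12] = 8. One LCS (by backtracking along matches): GCAAGTAG.

8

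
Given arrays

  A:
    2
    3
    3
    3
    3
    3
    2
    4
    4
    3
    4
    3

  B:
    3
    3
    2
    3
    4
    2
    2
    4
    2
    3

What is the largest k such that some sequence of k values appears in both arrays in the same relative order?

One common subsequence of length 6: 3 (A #2, B #1) → 3 (A #3, B #2) → 3 (A #4, B #4) → 2 (A #7, B #7) → 4 (A #8, B #8) → 3 (A #12, B #10). The LCS DP gives dp[12][10] = 6, so this is optimal.

6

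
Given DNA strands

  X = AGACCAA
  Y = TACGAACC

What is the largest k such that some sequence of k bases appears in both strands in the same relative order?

One common subsequence of length 5: A (X #1, Y #2); then G (X #2, Y #4); then A (X #3, Y #6); then C (X #4, Y #7); then C (X #5, Y #8), and the DP table's final entry dp[7][8] is also 5, so no common subsequence is longer.

5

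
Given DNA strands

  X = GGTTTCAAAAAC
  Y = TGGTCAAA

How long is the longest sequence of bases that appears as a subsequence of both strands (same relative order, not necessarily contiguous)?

7

Taking G [1,2]; then G [2,3]; then T [5,4]; then C [6,5]; then A [9,6]; then A [10,7]; then A [11,8] gives a common subsequence of length 7. dp[12][8] = 7 confirms this is the maximum.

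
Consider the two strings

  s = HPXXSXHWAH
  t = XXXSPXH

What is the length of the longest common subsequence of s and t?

Taking X [3,2], then X [4,3], then S [5,4], then X [6,6], then H [10,7] gives a common subsequence of length 5, and the DP table's final entry dp[10][7] is also 5, so no common subsequence is longer.

5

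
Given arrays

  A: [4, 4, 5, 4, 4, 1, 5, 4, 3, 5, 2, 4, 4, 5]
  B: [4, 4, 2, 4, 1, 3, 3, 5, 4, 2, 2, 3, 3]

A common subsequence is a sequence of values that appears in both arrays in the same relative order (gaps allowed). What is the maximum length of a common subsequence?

Match 4 (A #1, B #1), then 4 (A #2, B #2), then 4 (A #5, B #4), then 1 (A #6, B #5), then 5 (A #7, B #8), then 4 (A #8, B #9), then 3 (A #9, B #13) — 7 values in the same relative order in both. Since dp[14][13] = 7, nothing longer is possible.

7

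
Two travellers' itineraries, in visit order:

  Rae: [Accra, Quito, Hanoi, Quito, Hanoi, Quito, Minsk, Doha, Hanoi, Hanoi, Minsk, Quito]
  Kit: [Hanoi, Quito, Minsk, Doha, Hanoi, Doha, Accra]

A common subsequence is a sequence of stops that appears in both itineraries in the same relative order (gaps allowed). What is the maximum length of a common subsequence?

5

Pick Hanoi at Rae[5]=Kit[1], Quito at Rae[6]=Kit[2], Minsk at Rae[7]=Kit[3], Doha at Rae[8]=Kit[4], Hanoi at Rae[9]=Kit[5]; all 5 stops appear in both, in order. The LCS DP gives dp[12][7] = 5, so this is optimal.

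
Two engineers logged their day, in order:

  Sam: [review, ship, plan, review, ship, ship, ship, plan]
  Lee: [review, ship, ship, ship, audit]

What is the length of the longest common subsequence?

4

Taking review at Sam[1]=Lee[1], ship at Sam[2]=Lee[2], ship at Sam[5]=Lee[3], ship at Sam[6]=Lee[4] gives a common subsequence of length 4, and the DP table's final entry dp[8][5] is also 4, so no common subsequence is longer.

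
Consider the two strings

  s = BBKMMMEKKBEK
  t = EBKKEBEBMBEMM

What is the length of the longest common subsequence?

Taking B [1,6]; then B [2,8]; then M [4,9]; then M [5,12]; then M [6,13] gives a common subsequence of length 5. The LCS DP gives dp[12][13] = 5, so this is optimal.

5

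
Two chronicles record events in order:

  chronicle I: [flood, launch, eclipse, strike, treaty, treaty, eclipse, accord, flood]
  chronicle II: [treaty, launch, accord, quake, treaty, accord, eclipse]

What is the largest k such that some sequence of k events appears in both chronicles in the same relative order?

3

Taking launch at chronicle I[2]=chronicle II[2] → treaty at chronicle I[5]=chronicle II[5] → eclipse at chronicle I[7]=chronicle II[7] gives a common subsequence of length 3. The LCS DP gives dp[9][7] = 3, so this is optimal.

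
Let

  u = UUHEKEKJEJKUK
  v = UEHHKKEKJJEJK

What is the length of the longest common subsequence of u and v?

Taking U at u[1]=v[1], H at u[3]=v[4], K at u[5]=v[6], E at u[6]=v[7], K at u[7]=v[8], J at u[8]=v[10], E at u[9]=v[11], J at u[10]=v[12], K at u[13]=v[13] gives a common subsequence of length 9. Since dp[13][13] = 9, nothing longer is possible.

9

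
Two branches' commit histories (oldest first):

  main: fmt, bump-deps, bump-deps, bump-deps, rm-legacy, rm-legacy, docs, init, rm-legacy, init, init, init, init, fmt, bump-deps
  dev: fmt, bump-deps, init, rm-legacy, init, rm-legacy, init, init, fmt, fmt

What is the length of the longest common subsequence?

8

One common subsequence of length 8: fmt (main #1, dev #1), then bump-deps (main #2, dev #2), then rm-legacy (main #6, dev #4), then init (main #8, dev #5), then rm-legacy (main #9, dev #6), then init (main #10, dev #7), then init (main #11, dev #8), then fmt (main #14, dev #10). dp[15][10] = 8 confirms this is the maximum.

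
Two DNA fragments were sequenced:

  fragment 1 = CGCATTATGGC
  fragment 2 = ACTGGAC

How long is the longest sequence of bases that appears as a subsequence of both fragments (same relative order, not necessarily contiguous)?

Pick C [3,2]; then T [8,3]; then G [9,4]; then G [10,5]; then C [11,7]; all 5 bases appear in both, in order. The LCS DP gives dp[11][7] = 5, so this is optimal.

5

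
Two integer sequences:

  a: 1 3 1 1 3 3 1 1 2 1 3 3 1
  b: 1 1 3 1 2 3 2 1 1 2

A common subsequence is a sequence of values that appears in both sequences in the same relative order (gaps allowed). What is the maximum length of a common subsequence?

7

Let dp[i][j] be the LCS length of the first i values of a and the first j values of b. dp[i][j] = dp[i-1][j-1]+1 when the i-th and j-th values match, else max(dp[i-1][j], dp[i][j-1]).
    ·  1  1  3  1  2  3  2  1  1  2
 ·  0  0  0  0  0  0  0  0  0  0  0
 1  0  1  1  1  1  1  1  1  1  1  1
 3  0  1  1  2  2  2  2  2  2  2  2
 1  0  1  2  2  3  3  3  3  3  3  3
 1  0  1  2  2  3  3  3  3  4  4  4
 3  0  1  2  3  3  3  4  4  4  4  4
 3  0  1  2  3  3  3  4  4  4  4  4
 1  0  1  2  3  4  4  4  4  5  5  5
 1  0  1  2  3  4  4  4  4  5  6  6
 2  0  1  2  3  4  5  5  5  5  6  7
 1  0  1  2  3  4  5  5  5  6  6  7
 3  0  1  2  3  4  5  6  6  6  6  7
 3  0  1  2  3  4  5  6  6  6  6  7
 1  0  1  2  3  4  5  6  6  7  7  7
dp[13][10] = 7. One LCS (by backtracking along matches): 1, 3, 1, 3, 1, 1, 2.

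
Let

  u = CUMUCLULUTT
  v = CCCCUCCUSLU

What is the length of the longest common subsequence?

6

Let dp[i][j] be the LCS length of the first i characters of u and the first j characters of v. dp[i][j] = dp[i-1][j-1]+1 when the i-th and j-th characters match, else max(dp[i-1][j], dp[i][j-1]).
    ·  C  C  C  C  U  C  C  U  S  L  U
 ·  0  0  0  0  0  0  0  0  0  0  0  0
 C  0  1  1  1  1  1  1  1  1  1  1  1
 U  0  1  1  1  1  2  2  2  2  2  2  2
 M  0  1  1  1  1  2  2  2  2  2  2  2
 U  0  1  1  1  1  2  2  2  3  3  3  3
 C  0  1  2  2  2  2  3  3  3  3  3  3
 L  0  1  2  2  2  2  3  3  3  3  4  4
 U  0  1  2  2  2  3  3  3  4  4  4  5
 L  0  1  2  2  2  3  3  3  4  4  5  5
 U  0  1  2  2  2  3  3  3  4  4  5  6
 T  0  1  2  2  2  3  3  3  4  4  5  6
 T  0  1  2  2  2  3  3  3  4  4  5  6
dp[11][11] = 6. One LCS (by backtracking along matches): CUCULU.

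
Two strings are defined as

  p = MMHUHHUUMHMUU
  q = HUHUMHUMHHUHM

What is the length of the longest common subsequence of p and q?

8

Match M (p #2, q #5), then H (p #3, q #6), then U (p #4, q #7), then H (p #5, q #9), then H (p #6, q #10), then U (p #8, q #11), then H (p #10, q #12), then M (p #11, q #13) — 8 characters in the same relative order in both. Since dp[13][13] = 8, nothing longer is possible.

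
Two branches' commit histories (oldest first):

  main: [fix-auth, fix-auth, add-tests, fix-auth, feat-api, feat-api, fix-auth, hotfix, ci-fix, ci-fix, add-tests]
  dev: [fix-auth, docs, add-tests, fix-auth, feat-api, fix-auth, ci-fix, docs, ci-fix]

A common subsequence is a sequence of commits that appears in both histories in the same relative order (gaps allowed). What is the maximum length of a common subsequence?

7

Match fix-auth [1,1], then add-tests [3,3], then fix-auth [4,4], then feat-api [6,5], then fix-auth [7,6], then ci-fix [9,7], then ci-fix [10,9] — 7 commits in the same relative order in both, and the DP table's final entry dp[11][9] is also 7, so no common subsequence is longer.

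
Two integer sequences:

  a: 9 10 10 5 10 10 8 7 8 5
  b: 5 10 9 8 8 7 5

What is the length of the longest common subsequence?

Let dp[i][j] be the LCS length of the first i values of a and the first j values of b. dp[i][j] = dp[i-1][j-1]+1 when the i-th and j-th values match, else max(dp[i-1][j], dp[i][j-1]).
    ·  5 10  9  8  8  7  5
 ·  0  0  0  0  0  0  0  0
 9  0  0  0  1  1  1  1  1
10  0  0  1  1  1  1  1  1
10  0  0  1  1  1  1  1  1
 5  0  1  1  1  1  1  1  2
10  0  1  2  2  2  2  2  2
10  0  1  2  2  2  2  2  2
 8  0  1  2  2  3  3  3  3
 7  0  1  2  2  3  3  4  4
 8  0  1  2  2  3  4  4  4
 5  0  1  2  2  3  4  4  5
dp[10][7] = 5. One LCS (by backtracking along matches): 5, 10, 8, 7, 5.

5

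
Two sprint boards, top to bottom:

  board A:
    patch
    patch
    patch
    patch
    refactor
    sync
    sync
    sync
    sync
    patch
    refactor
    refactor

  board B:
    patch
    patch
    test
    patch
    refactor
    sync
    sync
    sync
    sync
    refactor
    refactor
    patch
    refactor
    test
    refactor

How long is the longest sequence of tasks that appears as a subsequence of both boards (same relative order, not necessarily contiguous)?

11

One common subsequence of length 11: patch (board A #1, board B #1) → patch (board A #2, board B #2) → patch (board A #4, board B #4) → refactor (board A #5, board B #5) → sync (board A #6, board B #6) → sync (board A #7, board B #7) → sync (board A #8, board B #8) → sync (board A #9, board B #9) → patch (board A #10, board B #12) → refactor (board A #11, board B #13) → refactor (board A #12, board B #15), and the DP table's final entry dp[12][15] is also 11, so no common subsequence is longer.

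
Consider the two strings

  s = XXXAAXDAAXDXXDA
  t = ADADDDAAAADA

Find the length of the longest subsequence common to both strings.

Match A (s #4, t #1) → A (s #5, t #3) → D (s #7, t #6) → A (s #8, t #9) → A (s #9, t #10) → D (s #14, t #11) → A (s #15, t #12) — 7 characters in the same relative order in both. The LCS DP gives dp[15][12] = 7, so this is optimal.

7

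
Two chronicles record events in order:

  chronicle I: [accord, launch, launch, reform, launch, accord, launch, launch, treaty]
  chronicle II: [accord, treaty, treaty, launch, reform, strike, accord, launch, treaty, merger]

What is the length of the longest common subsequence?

Match accord at chronicle I[1]=chronicle II[1], launch at chronicle I[3]=chronicle II[4], reform at chronicle I[4]=chronicle II[5], accord at chronicle I[6]=chronicle II[7], launch at chronicle I[8]=chronicle II[8], treaty at chronicle I[9]=chronicle II[9] — 6 events in the same relative order in both. The LCS DP gives dp[9][10] = 6, so this is optimal.

6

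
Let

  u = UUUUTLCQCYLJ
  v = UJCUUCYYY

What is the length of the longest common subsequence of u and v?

5

Let dp[i][j] be the LCS length of the first i characters of u and the first j characters of v. dp[i][j] = dp[i-1][j-1]+1 when the i-th and j-th characters match, else max(dp[i-1][j], dp[i][j-1]).
    ·  U  J  C  U  U  C  Y  Y  Y
 ·  0  0  0  0  0  0  0  0  0  0
 U  0  1  1  1  1  1  1  1  1  1
 U  0  1  1  1  2  2  2  2  2  2
 U  0  1  1  1  2  3  3  3  3  3
 U  0  1  1  1  2  3  3  3  3  3
 T  0  1  1  1  2  3  3  3  3  3
 L  0  1  1  1  2  3  3  3  3  3
 C  0  1  1  2  2  3  4  4  4  4
 Q  0  1  1  2  2  3  4  4  4  4
 C  0  1  1  2  2  3  4  4  4  4
 Y  0  1  1  2  2  3  4  5  5  5
 L  0  1  1  2  2  3  4  5  5  5
 J  0  1  2  2  2  3  4  5  5  5
dp[12][9] = 5. One LCS (by backtracking along matches): UUUCY.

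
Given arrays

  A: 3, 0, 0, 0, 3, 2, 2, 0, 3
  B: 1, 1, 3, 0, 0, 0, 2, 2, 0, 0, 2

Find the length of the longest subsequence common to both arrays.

Match 3 [1,3]; then 0 [2,4]; then 0 [3,5]; then 0 [4,6]; then 2 [6,7]; then 2 [7,8]; then 0 [8,10] — 7 values in the same relative order in both, and the DP table's final entry dp[9][11] is also 7, so no common subsequence is longer.

7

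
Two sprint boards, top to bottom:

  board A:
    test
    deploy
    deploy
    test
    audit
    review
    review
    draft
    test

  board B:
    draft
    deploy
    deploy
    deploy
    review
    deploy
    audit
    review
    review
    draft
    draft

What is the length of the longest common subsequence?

Match deploy (board A #2, board B #4); then deploy (board A #3, board B #6); then audit (board A #5, board B #7); then review (board A #6, board B #8); then review (board A #7, board B #9); then draft (board A #8, board B #11) — 6 tasks in the same relative order in both. dp[9][11] = 6 confirms this is the maximum.

6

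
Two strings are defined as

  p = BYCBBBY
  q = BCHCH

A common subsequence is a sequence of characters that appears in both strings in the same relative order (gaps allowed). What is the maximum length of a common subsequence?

2

Let dp[i][j] be the LCS length of the first i characters of p and the first j characters of q. dp[i][j] = dp[i-1][j-1]+1 when the i-th and j-th characters match, else max(dp[i-1][j], dp[i][j-1]).
    ·  B  C  H  C  H
 ·  0  0  0  0  0  0
 B  0  1  1  1  1  1
 Y  0  1  1  1  1  1
 C  0  1  2  2  2  2
 B  0  1  2  2  2  2
 B  0  1  2  2  2  2
 B  0  1  2  2  2  2
 Y  0  1  2  2  2  2
dp[7][5] = 2. One LCS (by backtracking along matches): BC.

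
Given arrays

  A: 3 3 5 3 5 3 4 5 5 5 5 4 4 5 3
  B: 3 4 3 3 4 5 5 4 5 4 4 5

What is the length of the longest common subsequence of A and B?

10

Pick 3 (A #1, B #1), 3 (A #4, B #3), 3 (A #6, B #4), 4 (A #7, B #5), 5 (A #8, B #6), 5 (A #9, B #7), 5 (A #11, B #9), 4 (A #12, B #10), 4 (A #13, B #11), 5 (A #14, B #12); all 10 values appear in both, in order. The LCS DP gives dp[15][12] = 10, so this is optimal.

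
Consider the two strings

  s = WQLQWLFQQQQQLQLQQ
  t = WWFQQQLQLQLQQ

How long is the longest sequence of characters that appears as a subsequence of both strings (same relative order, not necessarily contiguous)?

12

One common subsequence of length 12: W at s[1]=t[1]; then W at s[5]=t[2]; then F at s[7]=t[3]; then Q at s[8]=t[4]; then Q at s[9]=t[5]; then Q at s[10]=t[6]; then Q at s[12]=t[8]; then L at s[13]=t[9]; then Q at s[14]=t[10]; then L at s[15]=t[11]; then Q at s[16]=t[12]; then Q at s[17]=t[13]. Since dp[17][13] = 12, nothing longer is possible.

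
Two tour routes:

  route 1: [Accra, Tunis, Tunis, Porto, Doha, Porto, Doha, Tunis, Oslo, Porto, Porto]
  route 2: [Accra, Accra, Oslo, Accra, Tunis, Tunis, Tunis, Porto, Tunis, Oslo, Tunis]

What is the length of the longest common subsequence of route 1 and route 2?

Pick Accra at route 1[1]=route 2[4] → Tunis at route 1[2]=route 2[6] → Tunis at route 1[3]=route 2[7] → Porto at route 1[6]=route 2[8] → Tunis at route 1[8]=route 2[9] → Oslo at route 1[9]=route 2[10]; all 6 stops appear in both, in order, and the DP table's final entry dp[11][11] is also 6, so no common subsequence is longer.

6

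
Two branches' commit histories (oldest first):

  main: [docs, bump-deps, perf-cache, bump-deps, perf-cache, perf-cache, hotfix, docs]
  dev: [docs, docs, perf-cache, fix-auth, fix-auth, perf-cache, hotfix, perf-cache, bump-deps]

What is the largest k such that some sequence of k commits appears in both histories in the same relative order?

4

Pick docs at main[1]=dev[2], then perf-cache at main[3]=dev[3], then perf-cache at main[5]=dev[6], then perf-cache at main[6]=dev[8]; all 4 commits appear in both, in order. dp[8][9] = 4 confirms this is the maximum.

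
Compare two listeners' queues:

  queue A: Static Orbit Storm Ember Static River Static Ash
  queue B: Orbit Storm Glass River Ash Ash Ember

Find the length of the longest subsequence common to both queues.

4

Pick Orbit [2,1], then Storm [3,2], then River [6,4], then Ash [8,6]; all 4 songs appear in both, in order, and the DP table's final entry dp[8][7] is also 4, so no common subsequence is longer.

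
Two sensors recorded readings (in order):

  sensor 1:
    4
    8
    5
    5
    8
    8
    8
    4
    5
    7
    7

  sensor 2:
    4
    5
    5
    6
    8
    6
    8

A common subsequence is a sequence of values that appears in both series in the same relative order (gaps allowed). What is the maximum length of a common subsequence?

Taking 4 at sensor 1[1]=sensor 2[1], then 5 at sensor 1[3]=sensor 2[2], then 5 at sensor 1[4]=sensor 2[3], then 8 at sensor 1[5]=sensor 2[5], then 8 at sensor 1[7]=sensor 2[7] gives a common subsequence of length 5, and the DP table's final entry dp[11][7] is also 5, so no common subsequence is longer.

5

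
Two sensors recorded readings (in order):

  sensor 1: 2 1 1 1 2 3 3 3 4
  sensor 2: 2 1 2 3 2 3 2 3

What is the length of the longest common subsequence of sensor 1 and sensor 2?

Let dp[i][j] be the LCS length of the first i values of sensor 1 and the first j values of sensor 2. dp[i][j] = dp[i-1][j-1]+1 when the i-th and j-th values match, else max(dp[i-1][j], dp[i][j-1]).
    ·  2  1  2  3  2  3  2  3
 ·  0  0  0  0  0  0  0  0  0
 2  0  1  1  1  1  1  1  1  1
 1  0  1  2  2  2  2  2  2  2
 1  0  1  2  2  2  2  2  2  2
 1  0  1  2  2  2  2  2  2  2
 2  0  1  2  3  3  3  3  3  3
 3  0  1  2  3  4  4  4  4  4
 3  0  1  2  3  4  4  5  5  5
 3  0  1  2  3  4  4  5  5  6
 4  0  1  2  3  4  4  5  5  6
dp[9][8] = 6. One LCS (by backtracking along matches): 2, 1, 2, 3, 3, 3.

6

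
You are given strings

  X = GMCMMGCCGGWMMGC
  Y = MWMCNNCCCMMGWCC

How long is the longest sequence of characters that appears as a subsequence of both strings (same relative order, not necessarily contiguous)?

Pick M [2,3], then C [3,7], then C [7,8], then C [8,9], then M [12,10], then M [13,11], then G [14,12], then C [15,15]; all 8 characters appear in both, in order. The LCS DP gives dp[15][15] = 8, so this is optimal.

8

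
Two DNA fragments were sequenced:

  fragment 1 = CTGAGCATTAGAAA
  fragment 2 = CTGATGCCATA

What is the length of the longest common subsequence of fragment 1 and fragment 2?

One common subsequence of length 9: C at fragment 1[1]=fragment 2[1], T at fragment 1[2]=fragment 2[2], G at fragment 1[3]=fragment 2[3], A at fragment 1[4]=fragment 2[4], G at fragment 1[5]=fragment 2[6], C at fragment 1[6]=fragment 2[8], A at fragment 1[7]=fragment 2[9], T at fragment 1[9]=fragment 2[10], A at fragment 1[14]=fragment 2[11], and the DP table's final entry dp[14][11] is also 9, so no common subsequence is longer.

9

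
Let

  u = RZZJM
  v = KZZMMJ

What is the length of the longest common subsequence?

3

One common subsequence of length 3: Z (u #2, v #2), Z (u #3, v #3), J (u #4, v #6). Since dp[5][6] = 3, nothing longer is possible.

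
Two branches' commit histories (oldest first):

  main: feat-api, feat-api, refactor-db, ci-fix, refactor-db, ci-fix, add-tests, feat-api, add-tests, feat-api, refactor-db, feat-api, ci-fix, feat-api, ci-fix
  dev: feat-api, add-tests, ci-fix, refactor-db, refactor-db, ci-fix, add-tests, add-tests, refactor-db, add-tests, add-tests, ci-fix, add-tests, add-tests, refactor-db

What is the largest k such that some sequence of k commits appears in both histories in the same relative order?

Pick feat-api [1,1]; then refactor-db [3,5]; then ci-fix [4,6]; then refactor-db [5,9]; then ci-fix [6,12]; then add-tests [7,13]; then add-tests [9,14]; then refactor-db [11,15]; all 8 commits appear in both, in order, and the DP table's final entry dp[15][15] is also 8, so no common subsequence is longer.

8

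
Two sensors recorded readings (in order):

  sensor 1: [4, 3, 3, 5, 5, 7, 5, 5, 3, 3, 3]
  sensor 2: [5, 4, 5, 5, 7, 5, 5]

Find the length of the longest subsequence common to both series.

6

One common subsequence of length 6: 4 at sensor 1[1]=sensor 2[2], then 5 at sensor 1[4]=sensor 2[3], then 5 at sensor 1[5]=sensor 2[4], then 7 at sensor 1[6]=sensor 2[5], then 5 at sensor 1[7]=sensor 2[6], then 5 at sensor 1[8]=sensor 2[7]. dp[11][7] = 6 confirms this is the maximum.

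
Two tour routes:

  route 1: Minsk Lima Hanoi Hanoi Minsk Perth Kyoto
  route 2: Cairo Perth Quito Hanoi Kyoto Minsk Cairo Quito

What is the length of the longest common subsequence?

2

One common subsequence of length 2: Hanoi at route 1[3]=route 2[4], Minsk at route 1[5]=route 2[6]. The LCS DP gives dp[7][8] = 2, so this is optimal.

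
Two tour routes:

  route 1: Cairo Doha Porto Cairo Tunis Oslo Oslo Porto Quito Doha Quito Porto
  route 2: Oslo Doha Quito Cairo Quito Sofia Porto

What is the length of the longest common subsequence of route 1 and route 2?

4

One common subsequence of length 4: Doha at route 1[2]=route 2[2], then Cairo at route 1[4]=route 2[4], then Quito at route 1[9]=route 2[5], then Porto at route 1[12]=route 2[7]. Since dp[12][7] = 4, nothing longer is possible.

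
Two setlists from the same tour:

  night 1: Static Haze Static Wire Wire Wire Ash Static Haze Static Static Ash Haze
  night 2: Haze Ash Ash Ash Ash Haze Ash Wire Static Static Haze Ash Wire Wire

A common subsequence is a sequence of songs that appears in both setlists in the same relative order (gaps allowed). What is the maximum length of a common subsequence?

6

One common subsequence of length 6: Haze (night 1 #2, night 2 #1) → Ash (night 1 #7, night 2 #5) → Haze (night 1 #9, night 2 #6) → Static (night 1 #10, night 2 #9) → Static (night 1 #11, night 2 #10) → Ash (night 1 #12, night 2 #12). dp[13][14] = 6 confirms this is the maximum.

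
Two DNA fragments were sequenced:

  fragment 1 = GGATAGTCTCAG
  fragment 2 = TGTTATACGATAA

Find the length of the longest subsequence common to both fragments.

Taking G at fragment 1[1]=fragment 2[2] → A at fragment 1[3]=fragment 2[5] → T at fragment 1[4]=fragment 2[6] → A at fragment 1[5]=fragment 2[7] → G at fragment 1[6]=fragment 2[9] → T at fragment 1[7]=fragment 2[11] → A at fragment 1[11]=fragment 2[13] gives a common subsequence of length 7. dp[12][13] = 7 confirms this is the maximum.

7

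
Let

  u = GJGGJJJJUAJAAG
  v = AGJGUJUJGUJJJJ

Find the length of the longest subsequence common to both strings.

Match G (u #1, v #2), J (u #2, v #3), G (u #3, v #4), G (u #4, v #9), J (u #6, v #11), J (u #7, v #12), J (u #8, v #13), J (u #11, v #14) — 8 characters in the same relative order in both. Since dp[14][14] = 8, nothing longer is possible.

8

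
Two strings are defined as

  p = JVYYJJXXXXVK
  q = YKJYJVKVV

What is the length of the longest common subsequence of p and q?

Let dp[i][j] be the LCS length of the first i characters of p and the first j characters of q. dp[i][j] = dp[i-1][j-1]+1 when the i-th and j-th characters match, else max(dp[i-1][j], dp[i][j-1]).
    ·  Y  K  J  Y  J  V  K  V  V
 ·  0  0  0  0  0  0  0  0  0  0
 J  0  0  0  1  1  1  1  1  1  1
 V  0  0  0  1  1  1  2  2  2  2
 Y  0  1  1  1  2  2  2  2  2  2
 Y  0  1  1  1  2  2  2  2  2  2
 J  0  1  1  2  2  3  3  3  3  3
 J  0  1  1  2  2  3  3  3  3  3
 X  0  1  1  2  2  3  3  3  3  3
 X  0  1  1  2  2  3  3  3  3  3
 X  0  1  1  2  2  3  3  3  3  3
 X  0  1  1  2  2  3  3  3  3  3
 V  0  1  1  2  2  3  4  4  4  4
 K  0  1  2  2  2  3  4  5  5  5
dp[12][9] = 5. One LCS (by backtracking along matches): JYJVK.

5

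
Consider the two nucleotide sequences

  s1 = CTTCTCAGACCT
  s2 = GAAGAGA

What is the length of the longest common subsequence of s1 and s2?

Taking A [7,5], then G [8,6], then A [9,7] gives a common subsequence of length 3. Since dp[12][7] = 3, nothing longer is possible.

3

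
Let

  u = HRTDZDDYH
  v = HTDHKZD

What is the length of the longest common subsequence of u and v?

5

Let dp[i][j] be the LCS length of the first i characters of u and the first j characters of v. dp[i][j] = dp[i-1][j-1]+1 when the i-th and j-th characters match, else max(dp[i-1][j], dp[i][j-1]).
    ·  H  T  D  H  K  Z  D
 ·  0  0  0  0  0  0  0  0
 H  0  1  1  1  1  1  1  1
 R  0  1  1  1  1  1  1  1
 T  0  1  2  2  2  2  2  2
 D  0  1  2  3  3  3  3  3
 Z  0  1  2  3  3  3  4  4
 D  0  1  2  3  3  3  4  5
 D  0  1  2  3  3  3  4  5
 Y  0  1  2  3  3  3  4  5
 H  0  1  2  3  4  4  4  5
dp[9][7] = 5. One LCS (by backtracking along matches): HTDZD.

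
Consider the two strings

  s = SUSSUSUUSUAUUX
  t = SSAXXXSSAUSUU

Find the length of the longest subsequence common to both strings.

Taking S (s #1, t #1) → S (s #3, t #2) → S (s #4, t #7) → S (s #6, t #8) → U (s #8, t #10) → S (s #9, t #11) → U (s #12, t #12) → U (s #13, t #13) gives a common subsequence of length 8. Since dp[14][13] = 8, nothing longer is possible.

8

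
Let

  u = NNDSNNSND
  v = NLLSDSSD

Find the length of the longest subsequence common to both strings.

Let dp[i][j] be the LCS length of the first i characters of u and the first j characters of v. dp[i][j] = dp[i-1][j-1]+1 when the i-th and j-th characters match, else max(dp[i-1][j], dp[i][j-1]).
    ·  N  L  L  S  D  S  S  D
 ·  0  0  0  0  0  0  0  0  0
 N  0  1  1  1  1  1  1  1  1
 N  0  1  1  1  1  1  1  1  1
 D  0  1  1  1  1  2  2  2  2
 S  0  1  1  1  2  2  3  3  3
 N  0  1  1  1  2  2  3  3  3
 N  0  1  1  1  2  2  3  3  3
 S  0  1  1  1  2  2  3  4  4
 N  0  1  1  1  2  2  3  4  4
 D  0  1  1  1  2  3  3  4  5
dp[9][8] = 5. One LCS (by backtracking along matches): NDSSD.

5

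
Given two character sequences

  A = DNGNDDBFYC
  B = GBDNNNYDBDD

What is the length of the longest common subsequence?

Let dp[i][j] be the LCS length of the first i characters of A and the first j characters of B. dp[i][j] = dp[i-1][j-1]+1 when the i-th and j-th characters match, else max(dp[i-1][j], dp[i][j-1]).
    ·  G  B  D  N  N  N  Y  D  B  D  D
 ·  0  0  0  0  0  0  0  0  0  0  0  0
 D  0  0  0  1  1  1  1  1  1  1  1  1
 N  0  0  0  1  2  2  2  2  2  2  2  2
 G  0  1  1  1  2  2  2  2  2  2  2  2
 N  0  1  1  1  2  3  3  3  3  3  3  3
 D  0  1  1  2  2  3  3  3  4  4  4  4
 D  0  1  1  2  2  3  3  3  4  4  5  5
 B  0  1  2  2  2  3  3  3  4  5  5  5
 F  0  1  2  2  2  3  3  3  4  5  5  5
 Y  0  1  2  2  2  3  3  4  4  5  5  5
 C  0  1  2  2  2  3  3  4  4  5  5  5
dp[10][11] = 5. One LCS (by backtracking along matches): DNNDD.

5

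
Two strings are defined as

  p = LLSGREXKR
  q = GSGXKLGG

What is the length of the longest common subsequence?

4

Taking S [3,2]; then G [4,3]; then X [7,4]; then K [8,5] gives a common subsequence of length 4. The LCS DP gives dp[9][8] = 4, so this is optimal.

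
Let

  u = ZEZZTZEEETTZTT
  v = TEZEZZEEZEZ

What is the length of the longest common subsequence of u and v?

Taking Z at u[1]=v[3] → E at u[2]=v[4] → Z at u[4]=v[5] → Z at u[6]=v[6] → E at u[7]=v[7] → E at u[8]=v[8] → E at u[9]=v[10] → Z at u[12]=v[11] gives a common subsequence of length 8. The LCS DP gives dp[14][11] = 8, so this is optimal.

8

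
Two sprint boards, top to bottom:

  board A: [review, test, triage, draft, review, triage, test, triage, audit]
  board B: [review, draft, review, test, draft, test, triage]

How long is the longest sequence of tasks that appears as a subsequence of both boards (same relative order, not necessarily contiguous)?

Taking review (board A #1, board B #3) → test (board A #2, board B #4) → draft (board A #4, board B #5) → test (board A #7, board B #6) → triage (board A #8, board B #7) gives a common subsequence of length 5. dp[9][7] = 5 confirms this is the maximum.

5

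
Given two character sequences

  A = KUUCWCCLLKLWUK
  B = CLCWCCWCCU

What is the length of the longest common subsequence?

6

Match C at A[4]=B[3], W at A[5]=B[4], C at A[6]=B[5], C at A[7]=B[6], W at A[12]=B[7], U at A[13]=B[10] — 6 characters in the same relative order in both, and the DP table's final entry dp[14][10] is also 6, so no common subsequence is longer.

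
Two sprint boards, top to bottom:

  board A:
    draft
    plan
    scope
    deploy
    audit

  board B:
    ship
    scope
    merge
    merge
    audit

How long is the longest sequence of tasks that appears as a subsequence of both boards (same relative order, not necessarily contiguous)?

Taking scope (board A #3, board B #2); then audit (board A #5, board B #5) gives a common subsequence of length 2. The LCS DP gives dp[5][5] = 2, so this is optimal.

2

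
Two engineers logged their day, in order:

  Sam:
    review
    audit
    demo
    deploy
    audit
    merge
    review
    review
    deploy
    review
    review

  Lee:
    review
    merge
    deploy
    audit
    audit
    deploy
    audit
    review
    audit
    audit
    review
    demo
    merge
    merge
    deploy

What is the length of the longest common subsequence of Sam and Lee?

Taking review (Sam #1, Lee #1); then audit (Sam #2, Lee #5); then deploy (Sam #4, Lee #6); then audit (Sam #5, Lee #7); then review (Sam #7, Lee #8); then review (Sam #8, Lee #11); then deploy (Sam #9, Lee #15) gives a common subsequence of length 7, and the DP table's final entry dp[11][15] is also 7, so no common subsequence is longer.

7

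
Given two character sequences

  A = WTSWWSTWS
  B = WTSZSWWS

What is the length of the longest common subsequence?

6

Taking W (A #1, B #1), then T (A #2, B #2), then S (A #3, B #5), then W (A #5, B #6), then W (A #8, B #7), then S (A #9, B #8) gives a common subsequence of length 6. Since dp[9][8] = 6, nothing longer is possible.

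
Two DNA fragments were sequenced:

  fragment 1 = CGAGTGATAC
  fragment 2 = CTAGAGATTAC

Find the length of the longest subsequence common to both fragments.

Pick C at fragment 1[1]=fragment 2[1]; then G at fragment 1[2]=fragment 2[4]; then A at fragment 1[3]=fragment 2[5]; then G at fragment 1[4]=fragment 2[6]; then T at fragment 1[5]=fragment 2[8]; then T at fragment 1[8]=fragment 2[9]; then A at fragment 1[9]=fragment 2[10]; then C at fragment 1[10]=fragment 2[11]; all 8 bases appear in both, in order. Since dp[10][11] = 8, nothing longer is possible.

8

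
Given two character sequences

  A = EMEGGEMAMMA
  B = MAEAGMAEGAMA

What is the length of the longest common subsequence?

Let dp[i][j] be the LCS length of the first i characters of A and the first j characters of B. dp[i][j] = dp[i-1][j-1]+1 when the i-th and j-th characters match, else max(dp[i-1][j], dp[i][j-1]).
    ·  M  A  E  A  G  M  A  E  G  A  M  A
 ·  0  0  0  0  0  0  0  0  0  0  0  0  0
 E  0  0  0  1  1  1  1  1  1  1  1  1  1
 M  0  1  1  1  1  1  2  2  2  2  2  2  2
 E  0  1  1  2  2  2  2  2  3  3  3  3  3
 G  0  1  1  2  2  3  3  3  3  4  4  4  4
 G  0  1  1  2  2  3  3  3  3  4  4  4  4
 E  0  1  1  2  2  3  3  3  4  4  4  4  4
 M  0  1  1  2  2  3  4  4  4  4  4  5  5
 A  0  1  2  2  3  3  4  5  5  5  5  5  6
 M  0  1  2  2  3  3  4  5  5  5  5  6  6
 M  0  1  2  2  3  3  4  5  5  5  5  6  6
 A  0  1  2  2  3  3  4  5  5  5  6  6  7
dp[11][12] = 7. One LCS (by backtracking along matches): EMEGAMA.

7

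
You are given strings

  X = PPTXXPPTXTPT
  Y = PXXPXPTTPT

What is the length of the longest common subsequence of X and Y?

Taking P at X[2]=Y[1] → X at X[4]=Y[2] → X at X[5]=Y[3] → P at X[6]=Y[4] → P at X[7]=Y[6] → T at X[8]=Y[7] → T at X[10]=Y[8] → P at X[11]=Y[9] → T at X[12]=Y[10] gives a common subsequence of length 9, and the DP table's final entry dp[12][10] is also 9, so no common subsequence is longer.

9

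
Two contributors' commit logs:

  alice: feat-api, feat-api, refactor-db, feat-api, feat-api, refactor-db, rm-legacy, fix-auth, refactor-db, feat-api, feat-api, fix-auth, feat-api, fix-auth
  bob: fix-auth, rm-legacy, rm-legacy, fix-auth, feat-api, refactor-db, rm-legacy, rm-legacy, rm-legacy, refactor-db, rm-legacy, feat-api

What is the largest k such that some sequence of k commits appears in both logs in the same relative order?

5

Match feat-api at alice[2]=bob[5]; then refactor-db at alice[3]=bob[6]; then refactor-db at alice[6]=bob[10]; then rm-legacy at alice[7]=bob[11]; then feat-api at alice[13]=bob[12] — 5 commits in the same relative order in both. The LCS DP gives dp[14][12] = 5, so this is optimal.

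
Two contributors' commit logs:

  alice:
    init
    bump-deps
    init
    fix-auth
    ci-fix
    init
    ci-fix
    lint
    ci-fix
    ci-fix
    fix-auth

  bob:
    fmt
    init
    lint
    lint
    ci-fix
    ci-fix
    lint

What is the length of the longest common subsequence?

4

Match init [1,2] → ci-fix [5,5] → ci-fix [7,6] → lint [8,7] — 4 commits in the same relative order in both. The LCS DP gives dp[11][7] = 4, so this is optimal.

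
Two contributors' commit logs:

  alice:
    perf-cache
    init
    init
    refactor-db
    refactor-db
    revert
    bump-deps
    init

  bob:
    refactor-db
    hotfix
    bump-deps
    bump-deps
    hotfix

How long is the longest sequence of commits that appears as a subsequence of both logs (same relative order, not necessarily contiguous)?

2

One common subsequence of length 2: refactor-db (alice #4, bob #1), then bump-deps (alice #7, bob #4), and the DP table's final entry dp[8][5] is also 2, so no common subsequence is longer.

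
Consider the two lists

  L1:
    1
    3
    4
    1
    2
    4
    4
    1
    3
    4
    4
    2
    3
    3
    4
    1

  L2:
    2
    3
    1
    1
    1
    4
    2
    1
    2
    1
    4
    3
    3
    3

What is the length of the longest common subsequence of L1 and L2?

Match 1 (L1 #1, L2 #5); then 4 (L1 #3, L2 #6); then 1 (L1 #4, L2 #8); then 2 (L1 #5, L2 #9); then 4 (L1 #7, L2 #11); then 3 (L1 #9, L2 #12); then 3 (L1 #13, L2 #13); then 3 (L1 #14, L2 #14) — 8 values in the same relative order in both. The LCS DP gives dp[16][14] = 8, so this is optimal.

8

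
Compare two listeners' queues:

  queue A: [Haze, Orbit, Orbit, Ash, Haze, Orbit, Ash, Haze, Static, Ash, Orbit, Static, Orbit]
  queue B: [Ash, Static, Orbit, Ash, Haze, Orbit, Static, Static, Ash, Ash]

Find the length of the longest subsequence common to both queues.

Taking Orbit [3,3], Ash [4,4], Haze [5,5], Orbit [6,6], Ash [7,9], Ash [10,10] gives a common subsequence of length 6. dp[13][10] = 6 confirms this is the maximum.

6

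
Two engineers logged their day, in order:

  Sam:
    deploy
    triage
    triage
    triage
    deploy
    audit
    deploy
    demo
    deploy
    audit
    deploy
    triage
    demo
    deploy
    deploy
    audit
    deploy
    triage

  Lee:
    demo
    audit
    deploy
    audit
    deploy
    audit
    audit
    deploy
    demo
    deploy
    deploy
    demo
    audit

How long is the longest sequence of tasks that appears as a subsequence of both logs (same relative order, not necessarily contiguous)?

Match deploy [1,3] → deploy [5,5] → audit [6,7] → deploy [7,8] → demo [8,9] → deploy [9,10] → deploy [11,11] → demo [13,12] → audit [16,13] — 9 tasks in the same relative order in both. dp[18][13] = 9 confirms this is the maximum.

9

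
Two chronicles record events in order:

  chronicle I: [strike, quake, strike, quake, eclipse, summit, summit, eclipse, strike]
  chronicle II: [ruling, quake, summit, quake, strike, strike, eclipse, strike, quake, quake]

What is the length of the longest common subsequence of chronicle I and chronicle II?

4

Taking strike (chronicle I #1, chronicle II #5), then strike (chronicle I #3, chronicle II #6), then eclipse (chronicle I #8, chronicle II #7), then strike (chronicle I #9, chronicle II #8) gives a common subsequence of length 4. dp[9][10] = 4 confirms this is the maximum.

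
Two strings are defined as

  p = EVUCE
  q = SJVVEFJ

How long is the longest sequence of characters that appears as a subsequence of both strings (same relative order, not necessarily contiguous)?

2

Pick V (p #2, q #4), then E (p #5, q #5); all 2 characters appear in both, in order. The LCS DP gives dp[5][7] = 2, so this is optimal.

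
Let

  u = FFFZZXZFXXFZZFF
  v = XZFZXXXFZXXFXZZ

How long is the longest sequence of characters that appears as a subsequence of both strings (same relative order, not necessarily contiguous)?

9

Taking F (u #3, v #3), then Z (u #4, v #4), then X (u #6, v #7), then Z (u #7, v #9), then X (u #9, v #10), then X (u #10, v #11), then F (u #11, v #12), then Z (u #12, v #14), then Z (u #13, v #15) gives a common subsequence of length 9. Since dp[15][15] = 9, nothing longer is possible.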